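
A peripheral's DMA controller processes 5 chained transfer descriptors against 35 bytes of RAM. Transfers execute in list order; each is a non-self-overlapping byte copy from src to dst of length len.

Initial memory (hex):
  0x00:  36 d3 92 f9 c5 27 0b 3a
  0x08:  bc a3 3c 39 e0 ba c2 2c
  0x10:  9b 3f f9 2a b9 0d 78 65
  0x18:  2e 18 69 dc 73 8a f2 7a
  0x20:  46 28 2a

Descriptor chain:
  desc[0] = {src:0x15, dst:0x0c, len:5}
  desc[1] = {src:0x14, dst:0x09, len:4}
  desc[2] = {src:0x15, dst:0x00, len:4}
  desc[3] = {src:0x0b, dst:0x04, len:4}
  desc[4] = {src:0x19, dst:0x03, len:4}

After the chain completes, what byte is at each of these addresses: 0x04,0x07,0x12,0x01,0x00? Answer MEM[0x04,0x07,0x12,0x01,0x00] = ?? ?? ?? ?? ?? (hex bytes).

#0 dst[0x0c+5] := {0x0d,0x78,0x65,0x2e,0x18}
#1 dst[0x09+4] := {0xb9,0x0d,0x78,0x65}
#2 dst[0x00+4] := {0x0d,0x78,0x65,0x2e}
#3 dst[0x04+4] := {0x78,0x65,0x78,0x65}
#4 dst[0x03+4] := {0x18,0x69,0xdc,0x73}
query mem[0x04]=0x69, mem[0x07]=0x65, mem[0x12]=0xf9, mem[0x01]=0x78, mem[0x00]=0x0d

MEM[0x04,0x07,0x12,0x01,0x00] = 69 65 f9 78 0d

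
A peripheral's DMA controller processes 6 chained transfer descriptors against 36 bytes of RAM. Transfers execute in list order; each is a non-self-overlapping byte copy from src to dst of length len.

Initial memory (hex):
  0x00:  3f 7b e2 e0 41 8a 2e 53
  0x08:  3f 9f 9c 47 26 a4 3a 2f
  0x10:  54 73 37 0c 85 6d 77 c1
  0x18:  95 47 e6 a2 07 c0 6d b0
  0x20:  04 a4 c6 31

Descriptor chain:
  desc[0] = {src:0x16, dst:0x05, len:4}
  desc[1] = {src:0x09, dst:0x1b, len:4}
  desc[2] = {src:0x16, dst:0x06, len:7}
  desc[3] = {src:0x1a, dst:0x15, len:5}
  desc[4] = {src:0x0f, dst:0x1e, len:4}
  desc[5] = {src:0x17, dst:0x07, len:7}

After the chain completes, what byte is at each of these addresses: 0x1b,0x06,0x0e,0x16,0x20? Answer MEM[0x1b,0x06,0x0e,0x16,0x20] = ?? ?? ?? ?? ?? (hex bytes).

D0: mem[0x05..0x08] <- [77 c1 95 47]
D1: mem[0x1b..0x1e] <- [9f 9c 47 26]
D2: mem[0x06..0x0c] <- [77 c1 95 47 e6 9f 9c]
D3: mem[0x15..0x19] <- [e6 9f 9c 47 26]
D4: mem[0x1e..0x21] <- [2f 54 73 37]
D5: mem[0x07..0x0d] <- [9c 47 26 e6 9f 9c 47]
query mem[0x1b]=0x9f, mem[0x06]=0x77, mem[0x0e]=0x3a, mem[0x16]=0x9f, mem[0x20]=0x73

MEM[0x1b,0x06,0x0e,0x16,0x20] = 9f 77 3a 9f 73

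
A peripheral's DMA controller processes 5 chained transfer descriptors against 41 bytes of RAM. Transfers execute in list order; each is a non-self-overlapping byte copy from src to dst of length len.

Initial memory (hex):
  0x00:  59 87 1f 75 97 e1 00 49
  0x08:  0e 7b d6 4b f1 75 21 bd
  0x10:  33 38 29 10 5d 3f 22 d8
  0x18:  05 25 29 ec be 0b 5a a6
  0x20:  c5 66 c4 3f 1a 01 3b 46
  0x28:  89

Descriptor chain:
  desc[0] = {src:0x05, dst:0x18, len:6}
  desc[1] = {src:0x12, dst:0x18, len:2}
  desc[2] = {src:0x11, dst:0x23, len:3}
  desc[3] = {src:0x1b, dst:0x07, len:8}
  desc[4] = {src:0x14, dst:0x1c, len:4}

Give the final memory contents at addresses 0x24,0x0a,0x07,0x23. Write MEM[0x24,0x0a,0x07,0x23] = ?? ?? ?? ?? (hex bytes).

MEM[0x24,0x0a,0x07,0x23] = 29 5a 0e 38

[0] 0x05->0x18 len=6 : e1 00 49 0e 7b d6
[1] 0x12->0x18 len=2 : 29 10
[2] 0x11->0x23 len=3 : 38 29 10
[3] 0x1b->0x07 len=8 : 0e 7b d6 5a a6 c5 66 c4
[4] 0x14->0x1c len=4 : 5d 3f 22 d8
query mem[0x24]=0x29, mem[0x0a]=0x5a, mem[0x07]=0x0e, mem[0x23]=0x38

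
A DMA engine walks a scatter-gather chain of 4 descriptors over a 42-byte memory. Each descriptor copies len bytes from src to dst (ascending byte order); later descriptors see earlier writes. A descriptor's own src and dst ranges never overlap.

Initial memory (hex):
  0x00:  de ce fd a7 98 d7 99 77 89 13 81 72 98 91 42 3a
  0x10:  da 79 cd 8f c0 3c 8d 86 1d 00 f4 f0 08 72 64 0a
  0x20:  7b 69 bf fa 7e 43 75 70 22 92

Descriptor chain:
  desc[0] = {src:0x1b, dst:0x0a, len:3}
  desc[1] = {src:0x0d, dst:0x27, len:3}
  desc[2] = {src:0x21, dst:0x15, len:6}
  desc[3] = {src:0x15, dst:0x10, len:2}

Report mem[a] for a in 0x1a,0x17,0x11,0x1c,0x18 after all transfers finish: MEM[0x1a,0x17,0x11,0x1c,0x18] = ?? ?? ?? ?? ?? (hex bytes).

#0 dst[0x0a+3] := {0xf0,0x08,0x72}
#1 dst[0x27+3] := {0x91,0x42,0x3a}
#2 dst[0x15+6] := {0x69,0xbf,0xfa,0x7e,0x43,0x75}
#3 dst[0x10+2] := {0x69,0xbf}
query mem[0x1a]=0x75, mem[0x17]=0xfa, mem[0x11]=0xbf, mem[0x1c]=0x08, mem[0x18]=0x7e

MEM[0x1a,0x17,0x11,0x1c,0x18] = 75 fa bf 08 7e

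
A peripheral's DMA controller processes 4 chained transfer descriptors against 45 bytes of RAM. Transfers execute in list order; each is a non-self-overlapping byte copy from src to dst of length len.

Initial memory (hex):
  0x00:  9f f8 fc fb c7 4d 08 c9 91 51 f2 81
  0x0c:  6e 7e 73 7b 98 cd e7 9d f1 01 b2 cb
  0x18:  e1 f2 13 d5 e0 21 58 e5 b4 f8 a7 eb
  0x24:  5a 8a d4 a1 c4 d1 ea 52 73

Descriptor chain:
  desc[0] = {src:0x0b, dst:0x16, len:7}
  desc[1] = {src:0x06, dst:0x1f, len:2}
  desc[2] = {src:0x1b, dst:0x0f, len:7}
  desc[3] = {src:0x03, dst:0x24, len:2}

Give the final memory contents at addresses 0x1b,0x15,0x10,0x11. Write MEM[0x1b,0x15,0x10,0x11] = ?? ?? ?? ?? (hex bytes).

MEM[0x1b,0x15,0x10,0x11] = 98 f8 cd 21

[0] 0x0b->0x16 len=7 : 81 6e 7e 73 7b 98 cd
[1] 0x06->0x1f len=2 : 08 c9
[2] 0x1b->0x0f len=7 : 98 cd 21 58 08 c9 f8
[3] 0x03->0x24 len=2 : fb c7
query mem[0x1b]=0x98, mem[0x15]=0xf8, mem[0x10]=0xcd, mem[0x11]=0x21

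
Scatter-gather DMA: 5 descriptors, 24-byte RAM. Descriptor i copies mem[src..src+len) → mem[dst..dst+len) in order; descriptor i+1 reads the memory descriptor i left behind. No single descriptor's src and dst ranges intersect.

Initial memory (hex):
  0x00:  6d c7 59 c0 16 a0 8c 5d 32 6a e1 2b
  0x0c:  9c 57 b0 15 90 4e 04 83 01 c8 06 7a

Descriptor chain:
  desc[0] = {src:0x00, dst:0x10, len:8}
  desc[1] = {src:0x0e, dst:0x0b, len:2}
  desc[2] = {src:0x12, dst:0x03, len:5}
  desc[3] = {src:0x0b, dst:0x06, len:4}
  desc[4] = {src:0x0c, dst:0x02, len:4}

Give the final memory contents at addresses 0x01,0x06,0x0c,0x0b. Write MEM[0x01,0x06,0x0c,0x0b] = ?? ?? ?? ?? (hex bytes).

MEM[0x01,0x06,0x0c,0x0b] = c7 b0 15 b0

  after D0: wrote 8B at 0x10 = 6dc759c016a08c5d
  after D1: wrote 2B at 0x0b = b015
  after D2: wrote 5B at 0x03 = 59c016a08c
  after D3: wrote 4B at 0x06 = b01557b0
  after D4: wrote 4B at 0x02 = 1557b015
query mem[0x01]=0xc7, mem[0x06]=0xb0, mem[0x0c]=0x15, mem[0x0b]=0xb0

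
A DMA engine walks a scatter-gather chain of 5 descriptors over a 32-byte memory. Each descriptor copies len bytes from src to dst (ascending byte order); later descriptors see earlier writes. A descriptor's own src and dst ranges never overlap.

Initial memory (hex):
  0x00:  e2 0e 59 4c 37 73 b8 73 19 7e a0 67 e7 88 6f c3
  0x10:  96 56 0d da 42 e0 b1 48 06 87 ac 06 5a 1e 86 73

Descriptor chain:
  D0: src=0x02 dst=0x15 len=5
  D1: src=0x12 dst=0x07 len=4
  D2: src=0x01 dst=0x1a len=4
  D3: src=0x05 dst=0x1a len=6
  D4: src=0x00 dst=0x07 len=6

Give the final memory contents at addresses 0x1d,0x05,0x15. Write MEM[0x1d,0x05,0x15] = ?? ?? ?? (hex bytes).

[0] 0x02->0x15 len=5 : 59 4c 37 73 b8
[1] 0x12->0x07 len=4 : 0d da 42 59
[2] 0x01->0x1a len=4 : 0e 59 4c 37
[3] 0x05->0x1a len=6 : 73 b8 0d da 42 59
[4] 0x00->0x07 len=6 : e2 0e 59 4c 37 73
query mem[0x1d]=0xda, mem[0x05]=0x73, mem[0x15]=0x59

MEM[0x1d,0x05,0x15] = da 73 59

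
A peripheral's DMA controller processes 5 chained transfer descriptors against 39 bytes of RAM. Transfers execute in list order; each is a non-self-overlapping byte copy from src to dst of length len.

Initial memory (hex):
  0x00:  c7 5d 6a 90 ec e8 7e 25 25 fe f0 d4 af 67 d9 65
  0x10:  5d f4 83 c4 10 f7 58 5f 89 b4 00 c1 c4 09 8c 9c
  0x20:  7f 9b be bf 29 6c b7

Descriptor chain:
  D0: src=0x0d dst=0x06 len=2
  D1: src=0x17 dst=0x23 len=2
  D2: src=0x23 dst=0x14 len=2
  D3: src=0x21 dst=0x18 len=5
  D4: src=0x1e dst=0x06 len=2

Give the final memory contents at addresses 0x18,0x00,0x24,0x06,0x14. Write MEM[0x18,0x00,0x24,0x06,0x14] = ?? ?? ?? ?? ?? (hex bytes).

D0: mem[0x06..0x07] <- [67 d9]
D1: mem[0x23..0x24] <- [5f 89]
D2: mem[0x14..0x15] <- [5f 89]
D3: mem[0x18..0x1c] <- [9b be 5f 89 6c]
D4: mem[0x06..0x07] <- [8c 9c]
query mem[0x18]=0x9b, mem[0x00]=0xc7, mem[0x24]=0x89, mem[0x06]=0x8c, mem[0x14]=0x5f

MEM[0x18,0x00,0x24,0x06,0x14] = 9b c7 89 8c 5f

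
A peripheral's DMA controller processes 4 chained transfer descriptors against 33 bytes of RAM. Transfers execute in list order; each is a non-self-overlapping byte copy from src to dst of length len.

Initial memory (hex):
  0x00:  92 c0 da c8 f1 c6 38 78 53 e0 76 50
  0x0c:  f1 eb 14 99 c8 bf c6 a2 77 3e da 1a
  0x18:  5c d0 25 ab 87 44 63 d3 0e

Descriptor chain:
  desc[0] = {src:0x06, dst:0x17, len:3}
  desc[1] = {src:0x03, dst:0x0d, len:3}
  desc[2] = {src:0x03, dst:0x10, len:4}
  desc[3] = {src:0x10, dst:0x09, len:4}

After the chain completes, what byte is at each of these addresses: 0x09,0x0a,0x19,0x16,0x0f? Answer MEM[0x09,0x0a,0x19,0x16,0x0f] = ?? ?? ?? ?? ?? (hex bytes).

#0 dst[0x17+3] := {0x38,0x78,0x53}
#1 dst[0x0d+3] := {0xc8,0xf1,0xc6}
#2 dst[0x10+4] := {0xc8,0xf1,0xc6,0x38}
#3 dst[0x09+4] := {0xc8,0xf1,0xc6,0x38}
query mem[0x09]=0xc8, mem[0x0a]=0xf1, mem[0x19]=0x53, mem[0x16]=0xda, mem[0x0f]=0xc6

MEM[0x09,0x0a,0x19,0x16,0x0f] = c8 f1 53 da c6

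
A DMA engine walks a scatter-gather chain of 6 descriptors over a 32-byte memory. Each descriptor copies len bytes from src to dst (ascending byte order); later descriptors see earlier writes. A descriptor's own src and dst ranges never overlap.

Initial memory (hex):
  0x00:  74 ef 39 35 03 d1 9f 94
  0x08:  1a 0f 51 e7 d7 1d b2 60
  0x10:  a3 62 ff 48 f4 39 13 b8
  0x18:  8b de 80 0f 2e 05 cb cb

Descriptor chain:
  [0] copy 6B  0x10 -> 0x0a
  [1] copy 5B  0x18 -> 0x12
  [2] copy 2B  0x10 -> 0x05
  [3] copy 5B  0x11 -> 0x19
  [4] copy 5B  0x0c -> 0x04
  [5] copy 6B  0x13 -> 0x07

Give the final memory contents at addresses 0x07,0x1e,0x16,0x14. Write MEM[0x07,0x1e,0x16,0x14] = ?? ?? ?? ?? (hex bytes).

[0] 0x10->0x0a len=6 : a3 62 ff 48 f4 39
[1] 0x18->0x12 len=5 : 8b de 80 0f 2e
[2] 0x10->0x05 len=2 : a3 62
[3] 0x11->0x19 len=5 : 62 8b de 80 0f
[4] 0x0c->0x04 len=5 : ff 48 f4 39 a3
[5] 0x13->0x07 len=6 : de 80 0f 2e b8 8b
query mem[0x07]=0xde, mem[0x1e]=0xcb, mem[0x16]=0x2e, mem[0x14]=0x80

MEM[0x07,0x1e,0x16,0x14] = de cb 2e 80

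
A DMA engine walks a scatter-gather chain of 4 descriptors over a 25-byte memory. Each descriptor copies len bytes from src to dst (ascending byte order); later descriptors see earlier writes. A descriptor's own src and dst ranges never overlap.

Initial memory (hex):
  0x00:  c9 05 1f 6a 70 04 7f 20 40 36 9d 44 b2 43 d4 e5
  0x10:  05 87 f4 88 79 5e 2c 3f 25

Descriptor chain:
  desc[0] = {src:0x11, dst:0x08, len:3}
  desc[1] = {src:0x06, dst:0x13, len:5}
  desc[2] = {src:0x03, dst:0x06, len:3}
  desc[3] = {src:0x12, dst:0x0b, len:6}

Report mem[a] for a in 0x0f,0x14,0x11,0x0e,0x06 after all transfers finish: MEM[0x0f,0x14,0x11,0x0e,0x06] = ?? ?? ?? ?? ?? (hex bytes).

[0] 0x11->0x08 len=3 : 87 f4 88
[1] 0x06->0x13 len=5 : 7f 20 87 f4 88
[2] 0x03->0x06 len=3 : 6a 70 04
[3] 0x12->0x0b len=6 : f4 7f 20 87 f4 88
query mem[0x0f]=0xf4, mem[0x14]=0x20, mem[0x11]=0x87, mem[0x0e]=0x87, mem[0x06]=0x6a

MEM[0x0f,0x14,0x11,0x0e,0x06] = f4 20 87 87 6a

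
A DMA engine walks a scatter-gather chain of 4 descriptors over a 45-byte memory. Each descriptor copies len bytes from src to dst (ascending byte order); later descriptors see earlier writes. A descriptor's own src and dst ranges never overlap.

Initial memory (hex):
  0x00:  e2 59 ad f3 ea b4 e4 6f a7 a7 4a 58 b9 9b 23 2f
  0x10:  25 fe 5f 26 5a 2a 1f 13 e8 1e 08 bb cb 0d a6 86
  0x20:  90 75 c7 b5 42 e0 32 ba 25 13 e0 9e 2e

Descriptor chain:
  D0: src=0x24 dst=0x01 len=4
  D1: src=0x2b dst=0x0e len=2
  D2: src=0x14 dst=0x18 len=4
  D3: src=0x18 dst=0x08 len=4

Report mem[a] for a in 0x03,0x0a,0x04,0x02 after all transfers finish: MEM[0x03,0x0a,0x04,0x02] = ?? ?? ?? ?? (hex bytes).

[0] 0x24->0x01 len=4 : 42 e0 32 ba
[1] 0x2b->0x0e len=2 : 9e 2e
[2] 0x14->0x18 len=4 : 5a 2a 1f 13
[3] 0x18->0x08 len=4 : 5a 2a 1f 13
query mem[0x03]=0x32, mem[0x0a]=0x1f, mem[0x04]=0xba, mem[0x02]=0xe0

MEM[0x03,0x0a,0x04,0x02] = 32 1f ba e0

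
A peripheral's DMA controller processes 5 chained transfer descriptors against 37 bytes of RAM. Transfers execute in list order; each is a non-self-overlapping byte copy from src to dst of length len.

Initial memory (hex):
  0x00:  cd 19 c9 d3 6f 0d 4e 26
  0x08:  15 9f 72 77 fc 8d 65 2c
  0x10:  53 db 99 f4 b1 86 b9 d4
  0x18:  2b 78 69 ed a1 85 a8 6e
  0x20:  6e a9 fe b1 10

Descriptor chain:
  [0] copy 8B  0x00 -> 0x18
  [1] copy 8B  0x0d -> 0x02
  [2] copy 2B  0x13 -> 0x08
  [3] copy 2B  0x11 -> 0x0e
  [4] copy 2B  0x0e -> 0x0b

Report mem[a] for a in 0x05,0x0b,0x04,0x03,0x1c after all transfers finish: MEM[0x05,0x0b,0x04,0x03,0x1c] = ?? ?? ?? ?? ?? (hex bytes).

  after D0: wrote 8B at 0x18 = cd19c9d36f0d4e26
  after D1: wrote 8B at 0x02 = 8d652c53db99f4b1
  after D2: wrote 2B at 0x08 = f4b1
  after D3: wrote 2B at 0x0e = db99
  after D4: wrote 2B at 0x0b = db99
query mem[0x05]=0x53, mem[0x0b]=0xdb, mem[0x04]=0x2c, mem[0x03]=0x65, mem[0x1c]=0x6f

MEM[0x05,0x0b,0x04,0x03,0x1c] = 53 db 2c 65 6f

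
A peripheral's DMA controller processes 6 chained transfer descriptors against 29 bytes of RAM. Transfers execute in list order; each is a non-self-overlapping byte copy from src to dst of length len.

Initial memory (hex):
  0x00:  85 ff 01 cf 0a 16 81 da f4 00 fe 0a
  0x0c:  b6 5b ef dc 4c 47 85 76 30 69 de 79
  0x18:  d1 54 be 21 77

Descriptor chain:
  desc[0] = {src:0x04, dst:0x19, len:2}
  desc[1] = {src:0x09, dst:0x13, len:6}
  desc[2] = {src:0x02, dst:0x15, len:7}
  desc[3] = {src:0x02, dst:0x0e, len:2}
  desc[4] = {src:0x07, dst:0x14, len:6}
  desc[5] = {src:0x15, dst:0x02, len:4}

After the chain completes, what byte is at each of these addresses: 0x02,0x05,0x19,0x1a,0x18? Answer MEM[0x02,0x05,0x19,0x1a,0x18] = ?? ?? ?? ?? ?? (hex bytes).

MEM[0x02,0x05,0x19,0x1a,0x18] = f4 0a b6 da 0a

D0: mem[0x19..0x1a] <- [0a 16]
D1: mem[0x13..0x18] <- [00 fe 0a b6 5b ef]
D2: mem[0x15..0x1b] <- [01 cf 0a 16 81 da f4]
D3: mem[0x0e..0x0f] <- [01 cf]
D4: mem[0x14..0x19] <- [da f4 00 fe 0a b6]
D5: mem[0x02..0x05] <- [f4 00 fe 0a]
query mem[0x02]=0xf4, mem[0x05]=0x0a, mem[0x19]=0xb6, mem[0x1a]=0xda, mem[0x18]=0x0a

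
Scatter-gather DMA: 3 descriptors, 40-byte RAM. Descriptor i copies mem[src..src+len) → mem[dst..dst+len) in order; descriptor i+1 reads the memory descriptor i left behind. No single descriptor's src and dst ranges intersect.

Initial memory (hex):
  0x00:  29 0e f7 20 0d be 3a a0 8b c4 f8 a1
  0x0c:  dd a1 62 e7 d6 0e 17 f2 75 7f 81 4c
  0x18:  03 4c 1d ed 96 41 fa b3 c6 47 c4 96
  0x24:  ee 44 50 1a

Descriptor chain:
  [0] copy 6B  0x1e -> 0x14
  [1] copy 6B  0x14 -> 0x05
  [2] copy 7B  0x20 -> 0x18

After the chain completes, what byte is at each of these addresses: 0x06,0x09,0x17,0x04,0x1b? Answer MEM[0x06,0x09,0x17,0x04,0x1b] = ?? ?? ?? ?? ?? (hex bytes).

[0] 0x1e->0x14 len=6 : fa b3 c6 47 c4 96
[1] 0x14->0x05 len=6 : fa b3 c6 47 c4 96
[2] 0x20->0x18 len=7 : c6 47 c4 96 ee 44 50
query mem[0x06]=0xb3, mem[0x09]=0xc4, mem[0x17]=0x47, mem[0x04]=0x0d, mem[0x1b]=0x96

MEM[0x06,0x09,0x17,0x04,0x1b] = b3 c4 47 0d 96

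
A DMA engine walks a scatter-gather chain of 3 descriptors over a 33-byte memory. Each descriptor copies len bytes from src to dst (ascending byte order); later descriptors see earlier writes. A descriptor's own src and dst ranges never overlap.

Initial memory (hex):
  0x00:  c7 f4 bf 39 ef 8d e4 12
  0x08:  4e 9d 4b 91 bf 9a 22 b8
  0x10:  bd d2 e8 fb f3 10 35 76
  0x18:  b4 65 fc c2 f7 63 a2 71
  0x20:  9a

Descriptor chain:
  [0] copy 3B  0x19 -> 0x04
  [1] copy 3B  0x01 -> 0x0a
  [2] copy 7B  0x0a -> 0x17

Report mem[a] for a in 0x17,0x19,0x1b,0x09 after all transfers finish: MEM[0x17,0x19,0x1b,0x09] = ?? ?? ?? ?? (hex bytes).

#0 dst[0x04+3] := {0x65,0xfc,0xc2}
#1 dst[0x0a+3] := {0xf4,0xbf,0x39}
#2 dst[0x17+7] := {0xf4,0xbf,0x39,0x9a,0x22,0xb8,0xbd}
query mem[0x17]=0xf4, mem[0x19]=0x39, mem[0x1b]=0x22, mem[0x09]=0x9d

MEM[0x17,0x19,0x1b,0x09] = f4 39 22 9d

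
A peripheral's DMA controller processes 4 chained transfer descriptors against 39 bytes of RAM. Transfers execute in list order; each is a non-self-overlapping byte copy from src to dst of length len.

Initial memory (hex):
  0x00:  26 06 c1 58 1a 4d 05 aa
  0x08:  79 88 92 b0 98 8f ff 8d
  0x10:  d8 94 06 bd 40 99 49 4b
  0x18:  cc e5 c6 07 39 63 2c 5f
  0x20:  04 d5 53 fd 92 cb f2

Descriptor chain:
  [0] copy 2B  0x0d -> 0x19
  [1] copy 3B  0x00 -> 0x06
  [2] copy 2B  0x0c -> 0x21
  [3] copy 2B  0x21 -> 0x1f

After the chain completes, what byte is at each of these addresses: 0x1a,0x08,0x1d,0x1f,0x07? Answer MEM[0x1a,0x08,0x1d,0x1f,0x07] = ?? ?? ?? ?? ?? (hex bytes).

MEM[0x1a,0x08,0x1d,0x1f,0x07] = ff c1 63 98 06

D0: mem[0x19..0x1a] <- [8f ff]
D1: mem[0x06..0x08] <- [26 06 c1]
D2: mem[0x21..0x22] <- [98 8f]
D3: mem[0x1f..0x20] <- [98 8f]
query mem[0x1a]=0xff, mem[0x08]=0xc1, mem[0x1d]=0x63, mem[0x1f]=0x98, mem[0x07]=0x06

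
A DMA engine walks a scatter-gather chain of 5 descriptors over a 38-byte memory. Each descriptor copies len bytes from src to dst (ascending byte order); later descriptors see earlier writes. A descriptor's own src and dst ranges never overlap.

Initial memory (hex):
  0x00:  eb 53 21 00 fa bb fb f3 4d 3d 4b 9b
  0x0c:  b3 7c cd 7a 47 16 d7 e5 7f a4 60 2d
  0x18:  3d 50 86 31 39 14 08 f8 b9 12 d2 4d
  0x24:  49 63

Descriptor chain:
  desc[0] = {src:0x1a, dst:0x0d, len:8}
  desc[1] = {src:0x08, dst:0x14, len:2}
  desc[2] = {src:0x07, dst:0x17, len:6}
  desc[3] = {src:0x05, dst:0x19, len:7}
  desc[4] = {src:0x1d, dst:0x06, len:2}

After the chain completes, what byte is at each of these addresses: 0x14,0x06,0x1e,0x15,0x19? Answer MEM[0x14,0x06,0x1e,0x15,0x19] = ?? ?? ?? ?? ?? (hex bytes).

D0: mem[0x0d..0x14] <- [86 31 39 14 08 f8 b9 12]
D1: mem[0x14..0x15] <- [4d 3d]
D2: mem[0x17..0x1c] <- [f3 4d 3d 4b 9b b3]
D3: mem[0x19..0x1f] <- [bb fb f3 4d 3d 4b 9b]
D4: mem[0x06..0x07] <- [3d 4b]
query mem[0x14]=0x4d, mem[0x06]=0x3d, mem[0x1e]=0x4b, mem[0x15]=0x3d, mem[0x19]=0xbb

MEM[0x14,0x06,0x1e,0x15,0x19] = 4d 3d 4b 3d bb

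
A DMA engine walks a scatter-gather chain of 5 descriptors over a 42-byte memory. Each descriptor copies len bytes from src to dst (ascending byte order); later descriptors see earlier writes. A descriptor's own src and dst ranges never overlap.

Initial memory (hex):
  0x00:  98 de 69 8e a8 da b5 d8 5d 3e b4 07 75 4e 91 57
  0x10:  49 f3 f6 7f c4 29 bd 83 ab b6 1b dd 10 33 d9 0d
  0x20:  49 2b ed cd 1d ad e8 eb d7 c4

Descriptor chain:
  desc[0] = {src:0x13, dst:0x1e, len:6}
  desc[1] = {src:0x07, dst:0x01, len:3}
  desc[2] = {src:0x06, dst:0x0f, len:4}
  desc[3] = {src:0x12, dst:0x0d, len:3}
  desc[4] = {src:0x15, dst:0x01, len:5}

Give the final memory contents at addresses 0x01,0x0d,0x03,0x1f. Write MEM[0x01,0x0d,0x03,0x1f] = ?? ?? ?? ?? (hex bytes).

MEM[0x01,0x0d,0x03,0x1f] = 29 3e 83 c4

  after D0: wrote 6B at 0x1e = 7fc429bd83ab
  after D1: wrote 3B at 0x01 = d85d3e
  after D2: wrote 4B at 0x0f = b5d85d3e
  after D3: wrote 3B at 0x0d = 3e7fc4
  after D4: wrote 5B at 0x01 = 29bd83abb6
query mem[0x01]=0x29, mem[0x0d]=0x3e, mem[0x03]=0x83, mem[0x1f]=0xc4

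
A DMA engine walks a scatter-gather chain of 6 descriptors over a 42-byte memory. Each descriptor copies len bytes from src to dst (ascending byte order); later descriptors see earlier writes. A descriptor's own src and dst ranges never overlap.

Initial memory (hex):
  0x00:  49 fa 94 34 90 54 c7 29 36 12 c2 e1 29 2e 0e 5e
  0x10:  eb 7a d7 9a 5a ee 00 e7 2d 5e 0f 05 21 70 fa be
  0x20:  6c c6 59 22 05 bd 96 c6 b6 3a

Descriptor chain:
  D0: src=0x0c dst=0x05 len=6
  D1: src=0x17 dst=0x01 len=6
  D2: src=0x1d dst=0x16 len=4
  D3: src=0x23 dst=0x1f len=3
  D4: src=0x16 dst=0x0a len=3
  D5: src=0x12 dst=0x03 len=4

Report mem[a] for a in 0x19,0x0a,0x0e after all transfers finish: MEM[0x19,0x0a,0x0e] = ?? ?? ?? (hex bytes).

[0] 0x0c->0x05 len=6 : 29 2e 0e 5e eb 7a
[1] 0x17->0x01 len=6 : e7 2d 5e 0f 05 21
[2] 0x1d->0x16 len=4 : 70 fa be 6c
[3] 0x23->0x1f len=3 : 22 05 bd
[4] 0x16->0x0a len=3 : 70 fa be
[5] 0x12->0x03 len=4 : d7 9a 5a ee
query mem[0x19]=0x6c, mem[0x0a]=0x70, mem[0x0e]=0x0e

MEM[0x19,0x0a,0x0e] = 6c 70 0e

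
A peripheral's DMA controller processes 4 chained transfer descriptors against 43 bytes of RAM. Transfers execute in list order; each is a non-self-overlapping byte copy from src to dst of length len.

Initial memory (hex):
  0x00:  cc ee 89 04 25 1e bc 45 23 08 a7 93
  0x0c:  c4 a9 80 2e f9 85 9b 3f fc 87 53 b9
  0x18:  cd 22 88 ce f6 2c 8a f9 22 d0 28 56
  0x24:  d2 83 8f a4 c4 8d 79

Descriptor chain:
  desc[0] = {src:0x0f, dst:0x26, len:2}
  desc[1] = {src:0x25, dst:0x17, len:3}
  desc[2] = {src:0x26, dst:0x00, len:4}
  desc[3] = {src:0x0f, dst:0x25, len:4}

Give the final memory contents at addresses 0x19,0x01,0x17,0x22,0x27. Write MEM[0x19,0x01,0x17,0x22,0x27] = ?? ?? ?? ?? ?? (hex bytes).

MEM[0x19,0x01,0x17,0x22,0x27] = f9 f9 83 28 85

D0: mem[0x26..0x27] <- [2e f9]
D1: mem[0x17..0x19] <- [83 2e f9]
D2: mem[0x00..0x03] <- [2e f9 c4 8d]
D3: mem[0x25..0x28] <- [2e f9 85 9b]
query mem[0x19]=0xf9, mem[0x01]=0xf9, mem[0x17]=0x83, mem[0x22]=0x28, mem[0x27]=0x85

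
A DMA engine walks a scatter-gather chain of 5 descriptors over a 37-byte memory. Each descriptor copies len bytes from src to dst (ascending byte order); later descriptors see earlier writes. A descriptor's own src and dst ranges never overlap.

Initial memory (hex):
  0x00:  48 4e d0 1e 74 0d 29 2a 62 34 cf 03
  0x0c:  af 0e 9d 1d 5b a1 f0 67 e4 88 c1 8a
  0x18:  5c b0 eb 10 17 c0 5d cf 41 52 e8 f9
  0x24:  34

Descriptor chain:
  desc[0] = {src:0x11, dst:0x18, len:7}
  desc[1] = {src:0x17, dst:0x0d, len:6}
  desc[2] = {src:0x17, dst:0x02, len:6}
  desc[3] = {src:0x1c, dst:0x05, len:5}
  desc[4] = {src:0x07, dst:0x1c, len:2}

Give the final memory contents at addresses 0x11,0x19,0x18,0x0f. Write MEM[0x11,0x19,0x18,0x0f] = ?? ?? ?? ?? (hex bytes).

MEM[0x11,0x19,0x18,0x0f] = e4 f0 a1 f0

#0 dst[0x18+7] := {0xa1,0xf0,0x67,0xe4,0x88,0xc1,0x8a}
#1 dst[0x0d+6] := {0x8a,0xa1,0xf0,0x67,0xe4,0x88}
#2 dst[0x02+6] := {0x8a,0xa1,0xf0,0x67,0xe4,0x88}
#3 dst[0x05+5] := {0x88,0xc1,0x8a,0xcf,0x41}
#4 dst[0x1c+2] := {0x8a,0xcf}
query mem[0x11]=0xe4, mem[0x19]=0xf0, mem[0x18]=0xa1, mem[0x0f]=0xf0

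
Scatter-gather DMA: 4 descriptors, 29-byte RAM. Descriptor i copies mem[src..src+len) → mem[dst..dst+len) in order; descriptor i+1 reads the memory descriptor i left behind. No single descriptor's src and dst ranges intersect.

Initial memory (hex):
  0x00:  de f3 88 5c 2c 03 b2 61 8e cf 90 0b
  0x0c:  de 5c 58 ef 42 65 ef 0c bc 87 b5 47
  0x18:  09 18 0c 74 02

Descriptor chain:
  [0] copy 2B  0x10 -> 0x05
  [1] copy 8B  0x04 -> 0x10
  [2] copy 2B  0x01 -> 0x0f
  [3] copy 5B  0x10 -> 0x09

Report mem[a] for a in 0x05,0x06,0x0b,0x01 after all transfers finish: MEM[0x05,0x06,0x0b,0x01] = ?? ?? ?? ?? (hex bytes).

#0 dst[0x05+2] := {0x42,0x65}
#1 dst[0x10+8] := {0x2c,0x42,0x65,0x61,0x8e,0xcf,0x90,0x0b}
#2 dst[0x0f+2] := {0xf3,0x88}
#3 dst[0x09+5] := {0x88,0x42,0x65,0x61,0x8e}
query mem[0x05]=0x42, mem[0x06]=0x65, mem[0x0b]=0x65, mem[0x01]=0xf3

MEM[0x05,0x06,0x0b,0x01] = 42 65 65 f3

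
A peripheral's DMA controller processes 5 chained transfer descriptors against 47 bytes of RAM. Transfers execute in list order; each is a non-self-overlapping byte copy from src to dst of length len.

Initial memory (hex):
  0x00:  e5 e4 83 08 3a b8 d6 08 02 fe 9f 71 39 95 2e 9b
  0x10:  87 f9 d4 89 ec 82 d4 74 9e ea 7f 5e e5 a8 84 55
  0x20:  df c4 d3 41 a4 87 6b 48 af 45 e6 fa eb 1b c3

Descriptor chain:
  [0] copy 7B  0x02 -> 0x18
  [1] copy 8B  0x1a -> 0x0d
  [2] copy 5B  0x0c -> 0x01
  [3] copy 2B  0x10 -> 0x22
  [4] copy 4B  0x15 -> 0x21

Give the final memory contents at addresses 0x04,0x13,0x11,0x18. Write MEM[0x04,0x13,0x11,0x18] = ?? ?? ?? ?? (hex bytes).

MEM[0x04,0x13,0x11,0x18] = d6 df 02 83

  after D0: wrote 7B at 0x18 = 83083ab8d60802
  after D1: wrote 8B at 0x0d = 3ab8d6080255dfc4
  after D2: wrote 5B at 0x01 = 393ab8d608
  after D3: wrote 2B at 0x22 = 0802
  after D4: wrote 4B at 0x21 = 82d47483
query mem[0x04]=0xd6, mem[0x13]=0xdf, mem[0x11]=0x02, mem[0x18]=0x83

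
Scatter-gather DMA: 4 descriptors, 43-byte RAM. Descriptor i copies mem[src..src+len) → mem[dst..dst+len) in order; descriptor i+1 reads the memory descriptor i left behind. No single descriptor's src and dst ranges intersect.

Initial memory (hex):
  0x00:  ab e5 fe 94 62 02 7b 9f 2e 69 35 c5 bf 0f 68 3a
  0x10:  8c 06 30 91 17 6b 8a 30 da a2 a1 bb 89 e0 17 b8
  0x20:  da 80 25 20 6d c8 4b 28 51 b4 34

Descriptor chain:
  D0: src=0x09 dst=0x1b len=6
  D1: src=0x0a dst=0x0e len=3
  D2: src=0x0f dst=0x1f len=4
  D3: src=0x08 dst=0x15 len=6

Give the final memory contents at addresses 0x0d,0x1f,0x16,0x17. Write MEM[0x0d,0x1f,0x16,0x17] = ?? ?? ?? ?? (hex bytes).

MEM[0x0d,0x1f,0x16,0x17] = 0f c5 69 35

  after D0: wrote 6B at 0x1b = 6935c5bf0f68
  after D1: wrote 3B at 0x0e = 35c5bf
  after D2: wrote 4B at 0x1f = c5bf0630
  after D3: wrote 6B at 0x15 = 2e6935c5bf0f
query mem[0x0d]=0x0f, mem[0x1f]=0xc5, mem[0x16]=0x69, mem[0x17]=0x35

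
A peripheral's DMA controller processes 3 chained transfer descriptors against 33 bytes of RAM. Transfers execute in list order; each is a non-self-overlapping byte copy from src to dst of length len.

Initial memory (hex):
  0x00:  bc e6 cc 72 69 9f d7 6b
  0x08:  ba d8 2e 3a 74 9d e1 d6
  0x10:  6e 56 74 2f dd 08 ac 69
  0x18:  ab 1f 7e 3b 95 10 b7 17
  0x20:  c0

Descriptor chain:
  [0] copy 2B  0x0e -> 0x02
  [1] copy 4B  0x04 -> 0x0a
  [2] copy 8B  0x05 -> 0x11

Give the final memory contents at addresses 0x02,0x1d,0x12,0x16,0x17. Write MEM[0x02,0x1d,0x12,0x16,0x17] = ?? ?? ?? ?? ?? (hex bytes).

MEM[0x02,0x1d,0x12,0x16,0x17] = e1 10 d7 69 9f

[0] 0x0e->0x02 len=2 : e1 d6
[1] 0x04->0x0a len=4 : 69 9f d7 6b
[2] 0x05->0x11 len=8 : 9f d7 6b ba d8 69 9f d7
query mem[0x02]=0xe1, mem[0x1d]=0x10, mem[0x12]=0xd7, mem[0x16]=0x69, mem[0x17]=0x9f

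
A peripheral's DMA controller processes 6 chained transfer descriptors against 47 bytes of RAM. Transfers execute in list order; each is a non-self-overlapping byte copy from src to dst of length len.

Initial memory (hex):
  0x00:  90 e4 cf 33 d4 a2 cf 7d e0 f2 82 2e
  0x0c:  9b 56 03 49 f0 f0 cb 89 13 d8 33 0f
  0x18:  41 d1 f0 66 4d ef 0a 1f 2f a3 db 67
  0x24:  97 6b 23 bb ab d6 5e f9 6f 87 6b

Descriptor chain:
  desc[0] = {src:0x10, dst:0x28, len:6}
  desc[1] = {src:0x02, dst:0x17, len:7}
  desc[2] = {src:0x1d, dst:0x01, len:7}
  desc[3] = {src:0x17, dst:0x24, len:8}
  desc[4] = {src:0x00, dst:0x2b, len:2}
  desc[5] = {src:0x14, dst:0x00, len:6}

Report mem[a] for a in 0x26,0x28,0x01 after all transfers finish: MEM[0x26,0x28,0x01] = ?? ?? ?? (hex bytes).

D0: mem[0x28..0x2d] <- [f0 f0 cb 89 13 d8]
D1: mem[0x17..0x1d] <- [cf 33 d4 a2 cf 7d e0]
D2: mem[0x01..0x07] <- [e0 0a 1f 2f a3 db 67]
D3: mem[0x24..0x2b] <- [cf 33 d4 a2 cf 7d e0 0a]
D4: mem[0x2b..0x2c] <- [90 e0]
D5: mem[0x00..0x05] <- [13 d8 33 cf 33 d4]
query mem[0x26]=0xd4, mem[0x28]=0xcf, mem[0x01]=0xd8

MEM[0x26,0x28,0x01] = d4 cf d8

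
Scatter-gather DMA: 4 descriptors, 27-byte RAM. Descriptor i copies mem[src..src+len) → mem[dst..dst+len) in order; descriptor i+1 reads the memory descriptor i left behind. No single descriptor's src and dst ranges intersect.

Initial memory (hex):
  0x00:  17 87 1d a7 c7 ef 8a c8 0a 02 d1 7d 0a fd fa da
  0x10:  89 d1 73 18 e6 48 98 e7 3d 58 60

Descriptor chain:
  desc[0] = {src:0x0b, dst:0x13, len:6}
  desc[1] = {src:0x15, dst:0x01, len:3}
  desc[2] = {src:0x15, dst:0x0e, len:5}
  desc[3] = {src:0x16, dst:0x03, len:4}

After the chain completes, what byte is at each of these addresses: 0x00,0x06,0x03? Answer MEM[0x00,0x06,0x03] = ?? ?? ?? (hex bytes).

MEM[0x00,0x06,0x03] = 17 58 fa

[0] 0x0b->0x13 len=6 : 7d 0a fd fa da 89
[1] 0x15->0x01 len=3 : fd fa da
[2] 0x15->0x0e len=5 : fd fa da 89 58
[3] 0x16->0x03 len=4 : fa da 89 58
query mem[0x00]=0x17, mem[0x06]=0x58, mem[0x03]=0xfa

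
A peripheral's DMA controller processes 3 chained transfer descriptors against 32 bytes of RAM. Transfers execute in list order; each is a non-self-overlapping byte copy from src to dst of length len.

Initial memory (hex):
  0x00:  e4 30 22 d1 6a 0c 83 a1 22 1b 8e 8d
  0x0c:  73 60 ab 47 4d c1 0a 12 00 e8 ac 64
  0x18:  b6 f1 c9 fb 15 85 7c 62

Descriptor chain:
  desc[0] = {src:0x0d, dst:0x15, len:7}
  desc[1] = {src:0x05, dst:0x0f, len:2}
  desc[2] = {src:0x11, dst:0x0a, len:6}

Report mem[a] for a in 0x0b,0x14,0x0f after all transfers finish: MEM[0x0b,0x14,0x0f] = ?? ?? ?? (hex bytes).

MEM[0x0b,0x14,0x0f] = 0a 00 ab

#0 dst[0x15+7] := {0x60,0xab,0x47,0x4d,0xc1,0x0a,0x12}
#1 dst[0x0f+2] := {0x0c,0x83}
#2 dst[0x0a+6] := {0xc1,0x0a,0x12,0x00,0x60,0xab}
query mem[0x0b]=0x0a, mem[0x14]=0x00, mem[0x0f]=0xab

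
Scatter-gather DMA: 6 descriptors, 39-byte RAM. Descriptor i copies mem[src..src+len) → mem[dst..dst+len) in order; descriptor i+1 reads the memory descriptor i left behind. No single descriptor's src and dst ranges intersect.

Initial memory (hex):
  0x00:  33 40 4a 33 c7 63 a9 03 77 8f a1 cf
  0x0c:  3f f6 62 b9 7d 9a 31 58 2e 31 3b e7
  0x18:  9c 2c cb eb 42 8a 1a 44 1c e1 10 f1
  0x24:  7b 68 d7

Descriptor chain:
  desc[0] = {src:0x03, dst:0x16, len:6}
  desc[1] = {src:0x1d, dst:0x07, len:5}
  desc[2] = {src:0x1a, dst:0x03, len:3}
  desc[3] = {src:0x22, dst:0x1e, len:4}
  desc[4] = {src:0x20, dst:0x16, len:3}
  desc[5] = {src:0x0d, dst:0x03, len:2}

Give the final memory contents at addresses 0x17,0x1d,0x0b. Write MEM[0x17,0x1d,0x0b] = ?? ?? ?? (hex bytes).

D0: mem[0x16..0x1b] <- [33 c7 63 a9 03 77]
D1: mem[0x07..0x0b] <- [8a 1a 44 1c e1]
D2: mem[0x03..0x05] <- [03 77 42]
D3: mem[0x1e..0x21] <- [10 f1 7b 68]
D4: mem[0x16..0x18] <- [7b 68 10]
D5: mem[0x03..0x04] <- [f6 62]
query mem[0x17]=0x68, mem[0x1d]=0x8a, mem[0x0b]=0xe1

MEM[0x17,0x1d,0x0b] = 68 8a e1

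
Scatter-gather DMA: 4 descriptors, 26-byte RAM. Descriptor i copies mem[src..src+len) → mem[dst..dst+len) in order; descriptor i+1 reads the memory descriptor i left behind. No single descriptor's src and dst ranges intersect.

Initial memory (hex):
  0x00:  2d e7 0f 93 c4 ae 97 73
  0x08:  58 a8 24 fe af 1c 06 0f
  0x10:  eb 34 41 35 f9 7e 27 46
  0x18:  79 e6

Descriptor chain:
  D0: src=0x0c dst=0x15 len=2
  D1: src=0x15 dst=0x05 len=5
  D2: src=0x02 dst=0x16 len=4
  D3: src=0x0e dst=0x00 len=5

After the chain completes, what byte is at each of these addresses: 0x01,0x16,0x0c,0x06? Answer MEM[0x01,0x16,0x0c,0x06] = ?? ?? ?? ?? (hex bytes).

D0: mem[0x15..0x16] <- [af 1c]
D1: mem[0x05..0x09] <- [af 1c 46 79 e6]
D2: mem[0x16..0x19] <- [0f 93 c4 af]
D3: mem[0x00..0x04] <- [06 0f eb 34 41]
query mem[0x01]=0x0f, mem[0x16]=0x0f, mem[0x0c]=0xaf, mem[0x06]=0x1c

MEM[0x01,0x16,0x0c,0x06] = 0f 0f af 1c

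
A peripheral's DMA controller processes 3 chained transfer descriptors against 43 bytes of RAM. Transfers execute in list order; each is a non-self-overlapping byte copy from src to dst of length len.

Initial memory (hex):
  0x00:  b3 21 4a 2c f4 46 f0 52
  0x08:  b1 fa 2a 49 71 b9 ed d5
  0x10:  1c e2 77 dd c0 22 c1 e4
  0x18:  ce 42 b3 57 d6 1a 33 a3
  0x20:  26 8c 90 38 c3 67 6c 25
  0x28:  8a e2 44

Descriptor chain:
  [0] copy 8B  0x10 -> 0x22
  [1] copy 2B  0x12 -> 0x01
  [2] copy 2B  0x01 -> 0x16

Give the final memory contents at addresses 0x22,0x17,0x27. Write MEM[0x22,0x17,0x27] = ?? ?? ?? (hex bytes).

[0] 0x10->0x22 len=8 : 1c e2 77 dd c0 22 c1 e4
[1] 0x12->0x01 len=2 : 77 dd
[2] 0x01->0x16 len=2 : 77 dd
query mem[0x22]=0x1c, mem[0x17]=0xdd, mem[0x27]=0x22

MEM[0x22,0x17,0x27] = 1c dd 22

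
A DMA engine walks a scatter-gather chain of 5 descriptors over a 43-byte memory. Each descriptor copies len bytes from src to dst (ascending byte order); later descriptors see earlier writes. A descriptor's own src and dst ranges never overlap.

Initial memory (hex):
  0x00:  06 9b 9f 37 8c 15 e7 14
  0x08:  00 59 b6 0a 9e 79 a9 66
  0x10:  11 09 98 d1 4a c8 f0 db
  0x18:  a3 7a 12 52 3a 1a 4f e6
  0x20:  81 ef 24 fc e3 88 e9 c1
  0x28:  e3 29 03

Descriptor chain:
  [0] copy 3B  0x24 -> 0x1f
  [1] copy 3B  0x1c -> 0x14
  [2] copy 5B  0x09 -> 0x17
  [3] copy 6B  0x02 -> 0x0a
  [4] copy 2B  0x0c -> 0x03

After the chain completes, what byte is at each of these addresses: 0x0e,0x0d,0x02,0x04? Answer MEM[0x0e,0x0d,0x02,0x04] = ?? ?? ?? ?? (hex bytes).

MEM[0x0e,0x0d,0x02,0x04] = e7 15 9f 15

#0 dst[0x1f+3] := {0xe3,0x88,0xe9}
#1 dst[0x14+3] := {0x3a,0x1a,0x4f}
#2 dst[0x17+5] := {0x59,0xb6,0x0a,0x9e,0x79}
#3 dst[0x0a+6] := {0x9f,0x37,0x8c,0x15,0xe7,0x14}
#4 dst[0x03+2] := {0x8c,0x15}
query mem[0x0e]=0xe7, mem[0x0d]=0x15, mem[0x02]=0x9f, mem[0x04]=0x15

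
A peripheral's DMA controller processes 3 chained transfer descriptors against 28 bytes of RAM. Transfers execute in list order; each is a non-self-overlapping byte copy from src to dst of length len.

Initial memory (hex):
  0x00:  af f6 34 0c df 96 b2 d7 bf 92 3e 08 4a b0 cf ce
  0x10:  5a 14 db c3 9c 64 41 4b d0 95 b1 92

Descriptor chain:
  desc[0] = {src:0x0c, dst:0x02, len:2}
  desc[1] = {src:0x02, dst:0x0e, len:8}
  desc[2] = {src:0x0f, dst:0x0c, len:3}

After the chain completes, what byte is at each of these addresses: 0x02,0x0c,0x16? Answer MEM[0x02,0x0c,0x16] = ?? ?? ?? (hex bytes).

MEM[0x02,0x0c,0x16] = 4a b0 41

D0: mem[0x02..0x03] <- [4a b0]
D1: mem[0x0e..0x15] <- [4a b0 df 96 b2 d7 bf 92]
D2: mem[0x0c..0x0e] <- [b0 df 96]
query mem[0x02]=0x4a, mem[0x0c]=0xb0, mem[0x16]=0x41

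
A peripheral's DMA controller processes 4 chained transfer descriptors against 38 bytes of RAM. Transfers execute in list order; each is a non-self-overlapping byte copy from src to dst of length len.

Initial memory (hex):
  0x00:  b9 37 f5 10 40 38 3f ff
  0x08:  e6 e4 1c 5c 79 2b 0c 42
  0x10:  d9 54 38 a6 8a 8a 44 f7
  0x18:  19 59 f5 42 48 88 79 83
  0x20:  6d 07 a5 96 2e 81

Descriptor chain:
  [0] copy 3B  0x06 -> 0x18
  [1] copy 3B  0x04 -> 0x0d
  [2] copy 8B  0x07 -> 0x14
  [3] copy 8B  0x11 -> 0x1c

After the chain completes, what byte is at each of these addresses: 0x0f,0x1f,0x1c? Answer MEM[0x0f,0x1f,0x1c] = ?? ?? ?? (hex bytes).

D0: mem[0x18..0x1a] <- [3f ff e6]
D1: mem[0x0d..0x0f] <- [40 38 3f]
D2: mem[0x14..0x1b] <- [ff e6 e4 1c 5c 79 40 38]
D3: mem[0x1c..0x23] <- [54 38 a6 ff e6 e4 1c 5c]
query mem[0x0f]=0x3f, mem[0x1f]=0xff, mem[0x1c]=0x54

MEM[0x0f,0x1f,0x1c] = 3f ff 54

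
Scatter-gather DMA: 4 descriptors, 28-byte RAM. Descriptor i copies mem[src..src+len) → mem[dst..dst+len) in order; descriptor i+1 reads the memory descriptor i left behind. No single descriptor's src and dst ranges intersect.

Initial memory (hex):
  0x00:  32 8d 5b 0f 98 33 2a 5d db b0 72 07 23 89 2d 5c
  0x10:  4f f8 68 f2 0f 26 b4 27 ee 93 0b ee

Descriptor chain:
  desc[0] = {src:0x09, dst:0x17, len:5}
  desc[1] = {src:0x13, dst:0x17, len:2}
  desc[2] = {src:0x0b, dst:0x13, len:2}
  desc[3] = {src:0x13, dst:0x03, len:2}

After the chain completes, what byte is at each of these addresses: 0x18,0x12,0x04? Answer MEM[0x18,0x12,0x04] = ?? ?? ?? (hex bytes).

MEM[0x18,0x12,0x04] = 0f 68 23

D0: mem[0x17..0x1b] <- [b0 72 07 23 89]
D1: mem[0x17..0x18] <- [f2 0f]
D2: mem[0x13..0x14] <- [07 23]
D3: mem[0x03..0x04] <- [07 23]
query mem[0x18]=0x0f, mem[0x12]=0x68, mem[0x04]=0x23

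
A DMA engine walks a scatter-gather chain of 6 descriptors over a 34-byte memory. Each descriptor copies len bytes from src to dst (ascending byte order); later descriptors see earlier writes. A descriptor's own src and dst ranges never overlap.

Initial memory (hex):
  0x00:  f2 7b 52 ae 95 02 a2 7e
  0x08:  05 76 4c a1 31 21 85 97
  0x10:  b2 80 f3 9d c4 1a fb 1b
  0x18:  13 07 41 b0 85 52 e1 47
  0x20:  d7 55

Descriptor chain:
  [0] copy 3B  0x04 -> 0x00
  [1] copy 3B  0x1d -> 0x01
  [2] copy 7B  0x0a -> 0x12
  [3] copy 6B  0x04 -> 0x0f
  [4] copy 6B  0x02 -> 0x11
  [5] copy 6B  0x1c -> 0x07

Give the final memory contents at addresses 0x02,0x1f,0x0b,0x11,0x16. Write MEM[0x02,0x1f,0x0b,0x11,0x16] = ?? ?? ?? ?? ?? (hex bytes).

MEM[0x02,0x1f,0x0b,0x11,0x16] = e1 47 d7 e1 7e

  after D0: wrote 3B at 0x00 = 9502a2
  after D1: wrote 3B at 0x01 = 52e147
  after D2: wrote 7B at 0x12 = 4ca131218597b2
  after D3: wrote 6B at 0x0f = 9502a27e0576
  after D4: wrote 6B at 0x11 = e1479502a27e
  after D5: wrote 6B at 0x07 = 8552e147d755
query mem[0x02]=0xe1, mem[0x1f]=0x47, mem[0x0b]=0xd7, mem[0x11]=0xe1, mem[0x16]=0x7e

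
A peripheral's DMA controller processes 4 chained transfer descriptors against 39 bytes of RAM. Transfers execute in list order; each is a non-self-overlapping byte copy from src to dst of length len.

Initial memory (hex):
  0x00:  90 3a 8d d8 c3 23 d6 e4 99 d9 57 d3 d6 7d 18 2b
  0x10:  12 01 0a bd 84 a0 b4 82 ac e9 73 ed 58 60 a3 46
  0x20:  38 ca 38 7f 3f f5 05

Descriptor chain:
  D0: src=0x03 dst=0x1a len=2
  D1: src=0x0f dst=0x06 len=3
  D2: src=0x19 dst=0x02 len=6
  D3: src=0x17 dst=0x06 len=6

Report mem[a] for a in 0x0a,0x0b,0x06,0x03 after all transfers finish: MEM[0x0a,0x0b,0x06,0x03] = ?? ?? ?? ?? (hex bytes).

#0 dst[0x1a+2] := {0xd8,0xc3}
#1 dst[0x06+3] := {0x2b,0x12,0x01}
#2 dst[0x02+6] := {0xe9,0xd8,0xc3,0x58,0x60,0xa3}
#3 dst[0x06+6] := {0x82,0xac,0xe9,0xd8,0xc3,0x58}
query mem[0x0a]=0xc3, mem[0x0b]=0x58, mem[0x06]=0x82, mem[0x03]=0xd8

MEM[0x0a,0x0b,0x06,0x03] = c3 58 82 d8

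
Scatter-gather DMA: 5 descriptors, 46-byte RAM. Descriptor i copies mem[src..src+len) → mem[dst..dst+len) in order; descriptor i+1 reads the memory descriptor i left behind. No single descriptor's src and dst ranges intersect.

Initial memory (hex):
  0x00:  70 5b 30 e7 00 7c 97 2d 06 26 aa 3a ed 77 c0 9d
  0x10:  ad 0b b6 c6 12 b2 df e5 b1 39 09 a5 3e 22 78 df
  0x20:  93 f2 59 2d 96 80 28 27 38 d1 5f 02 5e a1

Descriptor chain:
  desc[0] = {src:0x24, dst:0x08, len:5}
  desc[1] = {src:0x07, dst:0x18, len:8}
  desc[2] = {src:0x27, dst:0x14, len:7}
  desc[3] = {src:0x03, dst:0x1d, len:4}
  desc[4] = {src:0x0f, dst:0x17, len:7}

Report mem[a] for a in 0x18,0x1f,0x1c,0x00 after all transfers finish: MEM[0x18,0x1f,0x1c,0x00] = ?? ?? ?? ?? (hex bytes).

#0 dst[0x08+5] := {0x96,0x80,0x28,0x27,0x38}
#1 dst[0x18+8] := {0x2d,0x96,0x80,0x28,0x27,0x38,0x77,0xc0}
#2 dst[0x14+7] := {0x27,0x38,0xd1,0x5f,0x02,0x5e,0xa1}
#3 dst[0x1d+4] := {0xe7,0x00,0x7c,0x97}
#4 dst[0x17+7] := {0x9d,0xad,0x0b,0xb6,0xc6,0x27,0x38}
query mem[0x18]=0xad, mem[0x1f]=0x7c, mem[0x1c]=0x27, mem[0x00]=0x70

MEM[0x18,0x1f,0x1c,0x00] = ad 7c 27 70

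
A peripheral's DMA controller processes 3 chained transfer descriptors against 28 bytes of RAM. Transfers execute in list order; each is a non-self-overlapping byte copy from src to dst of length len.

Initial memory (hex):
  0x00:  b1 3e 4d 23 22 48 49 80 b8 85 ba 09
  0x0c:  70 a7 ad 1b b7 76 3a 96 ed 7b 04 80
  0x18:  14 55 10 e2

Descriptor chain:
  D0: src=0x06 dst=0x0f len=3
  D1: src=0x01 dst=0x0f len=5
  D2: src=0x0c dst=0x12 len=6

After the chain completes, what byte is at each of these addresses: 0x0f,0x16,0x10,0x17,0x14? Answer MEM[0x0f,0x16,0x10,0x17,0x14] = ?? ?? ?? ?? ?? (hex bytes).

D0: mem[0x0f..0x11] <- [49 80 b8]
D1: mem[0x0f..0x13] <- [3e 4d 23 22 48]
D2: mem[0x12..0x17] <- [70 a7 ad 3e 4d 23]
query mem[0x0f]=0x3e, mem[0x16]=0x4d, mem[0x10]=0x4d, mem[0x17]=0x23, mem[0x14]=0xad

MEM[0x0f,0x16,0x10,0x17,0x14] = 3e 4d 4d 23 ad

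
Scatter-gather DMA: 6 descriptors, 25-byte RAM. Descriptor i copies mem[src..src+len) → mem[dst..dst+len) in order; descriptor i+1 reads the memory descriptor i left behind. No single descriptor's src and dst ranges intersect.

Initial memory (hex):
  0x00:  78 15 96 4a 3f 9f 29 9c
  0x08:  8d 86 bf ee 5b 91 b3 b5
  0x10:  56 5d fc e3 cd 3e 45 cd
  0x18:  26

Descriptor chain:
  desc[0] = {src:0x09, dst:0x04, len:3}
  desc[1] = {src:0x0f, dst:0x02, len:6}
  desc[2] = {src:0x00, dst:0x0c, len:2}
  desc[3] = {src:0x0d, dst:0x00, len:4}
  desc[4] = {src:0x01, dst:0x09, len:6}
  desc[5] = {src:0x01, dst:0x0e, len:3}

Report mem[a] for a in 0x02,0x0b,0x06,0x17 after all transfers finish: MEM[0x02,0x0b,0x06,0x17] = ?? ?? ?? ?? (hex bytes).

MEM[0x02,0x0b,0x06,0x17] = b5 56 e3 cd

#0 dst[0x04+3] := {0x86,0xbf,0xee}
#1 dst[0x02+6] := {0xb5,0x56,0x5d,0xfc,0xe3,0xcd}
#2 dst[0x0c+2] := {0x78,0x15}
#3 dst[0x00+4] := {0x15,0xb3,0xb5,0x56}
#4 dst[0x09+6] := {0xb3,0xb5,0x56,0x5d,0xfc,0xe3}
#5 dst[0x0e+3] := {0xb3,0xb5,0x56}
query mem[0x02]=0xb5, mem[0x0b]=0x56, mem[0x06]=0xe3, mem[0x17]=0xcd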